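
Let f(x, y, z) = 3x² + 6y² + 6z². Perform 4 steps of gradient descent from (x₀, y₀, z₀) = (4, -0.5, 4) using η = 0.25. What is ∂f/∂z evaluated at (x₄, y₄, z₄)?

768

∇f = (6x, 12y, 12z)
(x₁, y₁, z₁) = (4, -0.5, 4) − 0.25·(24, -6, 48) = (-2, 1, -8)
(x₂, y₂, z₂) = (-2, 1, -8) − 0.25·(-12, 12, -96) = (1, -2, 16)
(x₃, y₃, z₃) = (1, -2, 16) − 0.25·(6, -24, 192) = (-0.5, 4, -32)
(x₄, y₄, z₄) = (-0.5, 4, -32) − 0.25·(-3, 48, -384) = (0.25, -8, 64)
∂f/∂z at (0.25, -8, 64) = 768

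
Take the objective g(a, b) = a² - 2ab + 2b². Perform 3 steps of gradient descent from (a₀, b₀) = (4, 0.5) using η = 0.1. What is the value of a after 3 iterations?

2.552

∇g = (2a - 2b, -2a + 4b)
Step 1: at (4, 0.5), ∇g = (7, -6) → (4, 0.5) − 0.1·(7, -6) = (3.3, 1.1)
Step 2: at (3.3, 1.1), ∇g = (4.4, -2.2) → (3.3, 1.1) − 0.1·(4.4, -2.2) = (2.86, 1.32)
Step 3: at (2.86, 1.32), ∇g = (3.08, -0.44) → (2.86, 1.32) − 0.1·(3.08, -0.44) = (2.552, 1.364)
a = 2.552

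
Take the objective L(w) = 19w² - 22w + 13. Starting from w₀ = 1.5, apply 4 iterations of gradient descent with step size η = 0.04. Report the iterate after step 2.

0.828

L′(w) = 38w - 22
Step 1: L′(1.5) = 35; w₁ = 1.5 − 0.04·35 = 0.1
Step 2: L′(0.1) = -18.2; w₂ = 0.1 − 0.04·(-18.2) = 0.828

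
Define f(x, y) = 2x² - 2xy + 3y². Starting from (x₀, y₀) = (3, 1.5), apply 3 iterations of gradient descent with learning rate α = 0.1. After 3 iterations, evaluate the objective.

2.214

∇f = (4x - 2y, -2x + 6y)
Step 1: at (3, 1.5), ∇f = (9, 3) → (3, 1.5) − 0.1·(9, 3) = (2.1, 1.2)
Step 2: at (2.1, 1.2), ∇f = (6, 3) → (2.1, 1.2) − 0.1·(6, 3) = (1.5, 0.9)
Step 3: at (1.5, 0.9), ∇f = (4.2, 2.4) → (1.5, 0.9) − 0.1·(4.2, 2.4) = (1.08, 0.66)
f(1.08, 0.66) = 2.214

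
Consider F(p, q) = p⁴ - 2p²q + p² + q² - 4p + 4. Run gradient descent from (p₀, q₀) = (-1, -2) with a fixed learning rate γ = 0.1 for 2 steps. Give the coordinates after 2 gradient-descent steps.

∇F = (4p³ - 4pq + 2p - 4, -2p² + 2q)
(p₁, q₁) = (-1, -2) − 0.1·(-18, -6) = (0.8, -1.4)
(p₂, q₂) = (0.8, -1.4) − 0.1·(4.128, -4.08) = (0.3872, -0.992)

(0.3872, -0.992)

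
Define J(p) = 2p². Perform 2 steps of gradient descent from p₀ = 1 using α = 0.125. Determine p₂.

J′(p) = 4p
p₁ = 1 − 0.125·4 = 0.5
p₂ = 0.5 − 0.125·2 = 0.25

0.25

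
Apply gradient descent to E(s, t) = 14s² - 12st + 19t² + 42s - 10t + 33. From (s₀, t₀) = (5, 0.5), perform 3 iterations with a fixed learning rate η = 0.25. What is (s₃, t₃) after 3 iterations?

(-2271.375, 2722.8125)

∇E = (28s - 12t + 42, -12s + 38t - 10)
(s₁, t₁) = (5, 0.5) − 0.25·(176, -51) = (-39, 13.25)
(s₂, t₂) = (-39, 13.25) − 0.25·(-1209, 961.5) = (263.25, -227.125)
(s₃, t₃) = (263.25, -227.125) − 0.25·(10138.5, -11799.75) = (-2271.375, 2722.8125)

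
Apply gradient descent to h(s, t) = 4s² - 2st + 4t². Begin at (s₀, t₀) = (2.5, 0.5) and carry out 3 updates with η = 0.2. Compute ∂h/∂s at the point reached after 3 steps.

-10.072

∇h = (8s - 2t, -2s + 8t)
Step 1: at (2.5, 0.5), ∇h = (19, -1) → (2.5, 0.5) − 0.2·(19, -1) = (-1.3, 0.7)
Step 2: at (-1.3, 0.7), ∇h = (-11.8, 8.2) → (-1.3, 0.7) − 0.2·(-11.8, 8.2) = (1.06, -0.94)
Step 3: at (1.06, -0.94), ∇h = (10.36, -9.64) → (1.06, -0.94) − 0.2·(10.36, -9.64) = (-1.012, 0.988)
∂h/∂s at (-1.012, 0.988) = -10.072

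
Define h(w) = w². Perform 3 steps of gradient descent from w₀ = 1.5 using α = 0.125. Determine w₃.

0.6328125

h′(w) = 2w
w₁ = 1.5 − 0.125·3 = 1.125
w₂ = 1.125 − 0.125·2.25 = 0.84375
w₃ = 0.84375 − 0.125·1.6875 = 0.6328125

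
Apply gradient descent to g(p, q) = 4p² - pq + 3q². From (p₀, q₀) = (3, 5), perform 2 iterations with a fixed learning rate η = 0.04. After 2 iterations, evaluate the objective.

34.38661632

∇g = (8p - q, -p + 6q)
Step 1: at (3, 5), ∇g = (19, 27) → (3, 5) − 0.04·(19, 27) = (2.24, 3.92)
Step 2: at (2.24, 3.92), ∇g = (14, 21.28) → (2.24, 3.92) − 0.04·(14, 21.28) = (1.68, 3.0688)
g(1.68, 3.0688) = 34.38661632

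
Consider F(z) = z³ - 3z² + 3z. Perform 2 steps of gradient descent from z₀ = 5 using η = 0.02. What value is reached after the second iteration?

3.485504

F′(z) = 3z² - 6z + 3
z₁ = 5 − 0.02·48 = 4.04
z₂ = 4.04 − 0.02·27.7248 = 3.485504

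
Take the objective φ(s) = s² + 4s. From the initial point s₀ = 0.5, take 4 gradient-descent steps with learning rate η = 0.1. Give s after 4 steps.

-0.976

φ′(s) = 2s + 4
s₁ = 0.5 − 0.1·5 = 0
s₂ = 0 − 0.1·4 = -0.4
s₃ = -0.4 − 0.1·3.2 = -0.72
s₄ = -0.72 − 0.1·2.56 = -0.976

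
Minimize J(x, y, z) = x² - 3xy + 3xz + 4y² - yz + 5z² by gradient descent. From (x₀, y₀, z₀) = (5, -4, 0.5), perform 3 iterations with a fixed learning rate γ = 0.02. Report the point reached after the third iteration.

∇J = (2x - 3y + 3z, -3x + 8y - z, 3x - y + 10z)
Step 1: at (5, -4, 0.5), ∇J = (23.5, -47.5, 24) → (5, -4, 0.5) − 0.02·(23.5, -47.5, 24) = (4.53, -3.05, 0.02)
Step 2: at (4.53, -3.05, 0.02), ∇J = (18.27, -38.01, 16.84) → (4.53, -3.05, 0.02) − 0.02·(18.27, -38.01, 16.84) = (4.1646, -2.2898, -0.3168)
Step 3: at (4.1646, -2.2898, -0.3168), ∇J = (14.2482, -30.4954, 11.6156) → (4.1646, -2.2898, -0.3168) − 0.02·(14.2482, -30.4954, 11.6156) = (3.879636, -1.679892, -0.549112)

(3.879636, -1.679892, -0.549112)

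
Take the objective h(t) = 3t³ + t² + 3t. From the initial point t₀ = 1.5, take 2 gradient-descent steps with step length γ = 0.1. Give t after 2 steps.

h′(t) = 9t² + 2t + 3
t₁ = 1.5 − 0.1·26.25 = -1.125
t₂ = -1.125 − 0.1·12.140625 = -2.3390625

-2.3390625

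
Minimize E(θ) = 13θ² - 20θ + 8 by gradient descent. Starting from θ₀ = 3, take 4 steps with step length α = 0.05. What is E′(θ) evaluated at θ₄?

E′(θ) = 26θ - 20
Step 1: E′(3) = 58; θ₁ = 3 − 0.05·58 = 0.1
Step 2: E′(0.1) = -17.4; θ₂ = 0.1 − 0.05·(-17.4) = 0.97
Step 3: E′(0.97) = 5.22; θ₃ = 0.97 − 0.05·5.22 = 0.709
Step 4: E′(0.709) = -1.566; θ₄ = 0.709 − 0.05·(-1.566) = 0.7873
E′(θ) at (0.7873) = 0.4698

0.4698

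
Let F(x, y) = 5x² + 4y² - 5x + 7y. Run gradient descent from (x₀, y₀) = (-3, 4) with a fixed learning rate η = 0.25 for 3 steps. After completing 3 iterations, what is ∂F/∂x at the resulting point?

118.125

∇F = (10x - 5, 8y + 7)
Step 1: at (-3, 4), ∇F = (-35, 39) → (-3, 4) − 0.25·(-35, 39) = (5.75, -5.75)
Step 2: at (5.75, -5.75), ∇F = (52.5, -39) → (5.75, -5.75) − 0.25·(52.5, -39) = (-7.375, 4)
Step 3: at (-7.375, 4), ∇F = (-78.75, 39) → (-7.375, 4) − 0.25·(-78.75, 39) = (12.3125, -5.75)
∂F/∂x at (12.3125, -5.75) = 118.125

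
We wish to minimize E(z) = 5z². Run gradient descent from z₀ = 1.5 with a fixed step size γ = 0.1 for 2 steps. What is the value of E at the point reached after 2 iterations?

E′(z) = 10z
Step 1: E′(1.5) = 15; z₁ = 1.5 − 0.1·15 = 0
Step 2: E′(0) = 0; z₂ = 0 − 0.1·0 = 0
E(0) = 0

0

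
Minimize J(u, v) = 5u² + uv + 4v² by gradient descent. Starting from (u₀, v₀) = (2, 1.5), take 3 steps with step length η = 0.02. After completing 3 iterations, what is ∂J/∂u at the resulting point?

∇J = (10u + v, u + 8v)
Step 1: at (2, 1.5), ∇J = (21.5, 14) → (2, 1.5) − 0.02·(21.5, 14) = (1.57, 1.22)
Step 2: at (1.57, 1.22), ∇J = (16.92, 11.33) → (1.57, 1.22) − 0.02·(16.92, 11.33) = (1.2316, 0.9934)
Step 3: at (1.2316, 0.9934), ∇J = (13.3094, 9.1788) → (1.2316, 0.9934) − 0.02·(13.3094, 9.1788) = (0.965412, 0.809824)
∂J/∂u at (0.965412, 0.809824) = 10.463944

10.463944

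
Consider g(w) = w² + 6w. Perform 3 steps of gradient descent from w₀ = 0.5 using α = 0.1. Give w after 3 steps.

g′(w) = 2w + 6
Step 1: g′(0.5) = 7; w₁ = 0.5 − 0.1·7 = -0.2
Step 2: g′(-0.2) = 5.6; w₂ = -0.2 − 0.1·5.6 = -0.76
Step 3: g′(-0.76) = 4.48; w₃ = -0.76 − 0.1·4.48 = -1.208

-1.208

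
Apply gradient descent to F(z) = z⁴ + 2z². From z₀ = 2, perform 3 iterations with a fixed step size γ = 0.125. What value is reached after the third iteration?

F′(z) = 4z³ + 4z
Step 1: F′(2) = 40; z₁ = 2 − 0.125·40 = -3
Step 2: F′(-3) = -120; z₂ = -3 − 0.125·(-120) = 12
Step 3: F′(12) = 6960; z₃ = 12 − 0.125·6960 = -858

-858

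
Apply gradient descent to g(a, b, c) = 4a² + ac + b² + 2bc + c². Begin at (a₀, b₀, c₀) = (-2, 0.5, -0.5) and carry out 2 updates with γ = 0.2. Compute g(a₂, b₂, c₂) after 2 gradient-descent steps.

2.738

∇g = (8a + c, 2b + 2c, a + 2b + 2c)
(a₁, b₁, c₁) = (-2, 0.5, -0.5) − 0.2·(-16.5, 0, -2) = (1.3, 0.5, -0.1)
(a₂, b₂, c₂) = (1.3, 0.5, -0.1) − 0.2·(10.3, 0.8, 2.1) = (-0.76, 0.34, -0.52)
g(-0.76, 0.34, -0.52) = 2.738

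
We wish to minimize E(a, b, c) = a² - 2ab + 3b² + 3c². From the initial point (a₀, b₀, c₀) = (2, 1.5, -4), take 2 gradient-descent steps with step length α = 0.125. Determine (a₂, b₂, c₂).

∇E = (2a - 2b, -2a + 6b, 6c)
(a₁, b₁, c₁) = (2, 1.5, -4) − 0.125·(1, 5, -24) = (1.875, 0.875, -1)
(a₂, b₂, c₂) = (1.875, 0.875, -1) − 0.125·(2, 1.5, -6) = (1.625, 0.6875, -0.25)

(1.625, 0.6875, -0.25)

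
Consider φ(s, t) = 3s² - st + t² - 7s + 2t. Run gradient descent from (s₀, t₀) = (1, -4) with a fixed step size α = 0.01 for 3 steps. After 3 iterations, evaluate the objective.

6.396739036001

∇φ = (6s - t - 7, -s + 2t + 2)
(s₁, t₁) = (1, -4) − 0.01·(3, -7) = (0.97, -3.93)
(s₂, t₂) = (0.97, -3.93) − 0.01·(2.75, -6.83) = (0.9425, -3.8617)
(s₃, t₃) = (0.9425, -3.8617) − 0.01·(2.5167, -6.6659) = (0.917333, -3.795041)
φ(0.917333, -3.795041) = 6.396739036001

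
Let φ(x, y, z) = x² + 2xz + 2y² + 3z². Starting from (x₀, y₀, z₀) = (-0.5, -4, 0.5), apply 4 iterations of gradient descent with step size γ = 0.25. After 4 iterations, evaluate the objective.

0.03125

∇φ = (2x + 2z, 4y, 2x + 6z)
(x₁, y₁, z₁) = (-0.5, -4, 0.5) − 0.25·(0, -16, 2) = (-0.5, 0, 0)
(x₂, y₂, z₂) = (-0.5, 0, 0) − 0.25·(-1, 0, -1) = (-0.25, 0, 0.25)
(x₃, y₃, z₃) = (-0.25, 0, 0.25) − 0.25·(0, 0, 1) = (-0.25, 0, 0)
(x₄, y₄, z₄) = (-0.25, 0, 0) − 0.25·(-0.5, 0, -0.5) = (-0.125, 0, 0.125)
φ(-0.125, 0, 0.125) = 0.03125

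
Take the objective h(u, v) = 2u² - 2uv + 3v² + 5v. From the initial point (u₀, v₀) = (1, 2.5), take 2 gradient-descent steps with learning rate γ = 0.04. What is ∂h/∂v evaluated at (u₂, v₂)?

∇h = (4u - 2v, -2u + 6v + 5)
Step 1: at (1, 2.5), ∇h = (-1, 18) → (1, 2.5) − 0.04·(-1, 18) = (1.04, 1.78)
Step 2: at (1.04, 1.78), ∇h = (0.6, 13.6) → (1.04, 1.78) − 0.04·(0.6, 13.6) = (1.016, 1.236)
∂h/∂v at (1.016, 1.236) = 10.384

10.384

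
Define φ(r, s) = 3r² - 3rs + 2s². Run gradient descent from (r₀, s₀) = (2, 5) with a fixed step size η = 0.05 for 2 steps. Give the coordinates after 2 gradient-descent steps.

(2.15, 3.7625)

∇φ = (6r - 3s, -3r + 4s)
(r₁, s₁) = (2, 5) − 0.05·(-3, 14) = (2.15, 4.3)
(r₂, s₂) = (2.15, 4.3) − 0.05·(0, 10.75) = (2.15, 3.7625)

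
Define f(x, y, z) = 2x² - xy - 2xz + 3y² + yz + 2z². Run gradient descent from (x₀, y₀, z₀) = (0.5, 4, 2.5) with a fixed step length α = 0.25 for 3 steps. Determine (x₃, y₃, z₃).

∇f = (4x - y - 2z, -x + 6y + z, -2x + y + 4z)
Step 1: at (0.5, 4, 2.5), ∇f = (-7, 26, 13) → (0.5, 4, 2.5) − 0.25·(-7, 26, 13) = (2.25, -2.5, -0.75)
Step 2: at (2.25, -2.5, -0.75), ∇f = (13, -18, -10) → (2.25, -2.5, -0.75) − 0.25·(13, -18, -10) = (-1, 2, 1.75)
Step 3: at (-1, 2, 1.75), ∇f = (-9.5, 14.75, 11) → (-1, 2, 1.75) − 0.25·(-9.5, 14.75, 11) = (1.375, -1.6875, -1)

(1.375, -1.6875, -1)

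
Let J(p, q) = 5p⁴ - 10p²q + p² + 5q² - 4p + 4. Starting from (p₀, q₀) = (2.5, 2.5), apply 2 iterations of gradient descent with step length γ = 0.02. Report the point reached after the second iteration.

∇J = (20p³ - 20pq + 2p - 4, -10p² + 10q)
(p₁, q₁) = (2.5, 2.5) − 0.02·(188.5, -37.5) = (-1.27, 3.25)
(p₂, q₂) = (-1.27, 3.25) − 0.02·(35.04234, 16.371) = (-1.9708468, 2.92258)

(-1.9708468, 2.92258)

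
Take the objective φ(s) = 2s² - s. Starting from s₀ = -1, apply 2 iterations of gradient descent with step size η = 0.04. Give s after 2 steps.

-0.632

φ′(s) = 4s - 1
s₁ = -1 − 0.04·(-5) = -0.8
s₂ = -0.8 − 0.04·(-4.2) = -0.632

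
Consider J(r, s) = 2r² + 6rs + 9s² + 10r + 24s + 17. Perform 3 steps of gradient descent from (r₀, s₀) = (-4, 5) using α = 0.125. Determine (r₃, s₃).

∇J = (4r + 6s + 10, 6r + 18s + 24)
Step 1: at (-4, 5), ∇J = (24, 90) → (-4, 5) − 0.125·(24, 90) = (-7, -6.25)
Step 2: at (-7, -6.25), ∇J = (-55.5, -130.5) → (-7, -6.25) − 0.125·(-55.5, -130.5) = (-0.0625, 10.0625)
Step 3: at (-0.0625, 10.0625), ∇J = (70.125, 204.75) → (-0.0625, 10.0625) − 0.125·(70.125, 204.75) = (-8.828125, -15.53125)

(-8.828125, -15.53125)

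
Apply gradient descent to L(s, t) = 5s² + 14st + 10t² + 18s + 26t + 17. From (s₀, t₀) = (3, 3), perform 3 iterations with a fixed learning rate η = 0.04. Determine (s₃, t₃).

∇L = (10s + 14t + 18, 14s + 20t + 26)
(s₁, t₁) = (3, 3) − 0.04·(90, 128) = (-0.6, -2.12)
(s₂, t₂) = (-0.6, -2.12) − 0.04·(-17.68, -24.8) = (0.1072, -1.128)
(s₃, t₃) = (0.1072, -1.128) − 0.04·(3.28, 4.9408) = (-0.024, -1.325632)

(-0.024, -1.325632)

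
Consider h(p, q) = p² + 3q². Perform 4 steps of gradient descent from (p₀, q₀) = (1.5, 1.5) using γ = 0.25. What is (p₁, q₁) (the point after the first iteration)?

∇h = (2p, 6q)
(p₁, q₁) = (1.5, 1.5) − 0.25·(3, 9) = (0.75, -0.75)

(0.75, -0.75)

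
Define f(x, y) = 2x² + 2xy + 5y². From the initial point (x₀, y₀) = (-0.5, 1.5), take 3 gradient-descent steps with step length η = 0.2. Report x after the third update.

-0.556

∇f = (4x + 2y, 2x + 10y)
Step 1: at (-0.5, 1.5), ∇f = (1, 14) → (-0.5, 1.5) − 0.2·(1, 14) = (-0.7, -1.3)
Step 2: at (-0.7, -1.3), ∇f = (-5.4, -14.4) → (-0.7, -1.3) − 0.2·(-5.4, -14.4) = (0.38, 1.58)
Step 3: at (0.38, 1.58), ∇f = (4.68, 16.56) → (0.38, 1.58) − 0.2·(4.68, 16.56) = (-0.556, -1.732)
x = -0.556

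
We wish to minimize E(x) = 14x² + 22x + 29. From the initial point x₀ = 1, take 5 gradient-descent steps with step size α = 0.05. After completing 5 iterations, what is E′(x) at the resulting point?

-0.512

E′(x) = 28x + 22
Step 1: E′(1) = 50; x₁ = 1 − 0.05·50 = -1.5
Step 2: E′(-1.5) = -20; x₂ = -1.5 − 0.05·(-20) = -0.5
Step 3: E′(-0.5) = 8; x₃ = -0.5 − 0.05·8 = -0.9
Step 4: E′(-0.9) = -3.2; x₄ = -0.9 − 0.05·(-3.2) = -0.74
Step 5: E′(-0.74) = 1.28; x₅ = -0.74 − 0.05·1.28 = -0.804
E′(x) at (-0.804) = -0.512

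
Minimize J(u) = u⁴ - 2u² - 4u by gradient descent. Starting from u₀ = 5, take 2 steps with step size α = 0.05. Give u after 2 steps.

J′(u) = 4u³ - 4u - 4
Step 1: J′(5) = 476; u₁ = 5 − 0.05·476 = -18.8
Step 2: J′(-18.8) = -26507.488; u₂ = -18.8 − 0.05·(-26507.488) = 1306.5744

1306.5744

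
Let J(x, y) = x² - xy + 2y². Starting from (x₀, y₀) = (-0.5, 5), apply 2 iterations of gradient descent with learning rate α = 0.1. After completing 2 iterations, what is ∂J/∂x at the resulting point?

∇J = (2x - y, -x + 4y)
(x₁, y₁) = (-0.5, 5) − 0.1·(-6, 20.5) = (0.1, 2.95)
(x₂, y₂) = (0.1, 2.95) − 0.1·(-2.75, 11.7) = (0.375, 1.78)
∂J/∂x at (0.375, 1.78) = -1.03

-1.03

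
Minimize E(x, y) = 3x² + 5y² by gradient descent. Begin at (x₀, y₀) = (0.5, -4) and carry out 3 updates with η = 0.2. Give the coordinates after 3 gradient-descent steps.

∇E = (6x, 10y)
(x₁, y₁) = (0.5, -4) − 0.2·(3, -40) = (-0.1, 4)
(x₂, y₂) = (-0.1, 4) − 0.2·(-0.6, 40) = (0.02, -4)
(x₃, y₃) = (0.02, -4) − 0.2·(0.12, -40) = (-0.004, 4)

(-0.004, 4)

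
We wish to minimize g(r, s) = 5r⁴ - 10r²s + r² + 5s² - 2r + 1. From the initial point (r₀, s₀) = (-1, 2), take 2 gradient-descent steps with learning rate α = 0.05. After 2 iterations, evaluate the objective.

0.63570579968

∇g = (20r³ - 20rs + 2r - 2, -10r² + 10s)
Step 1: at (-1, 2), ∇g = (16, 10) → (-1, 2) − 0.05·(16, 10) = (-1.8, 1.5)
Step 2: at (-1.8, 1.5), ∇g = (-68.24, -17.4) → (-1.8, 1.5) − 0.05·(-68.24, -17.4) = (1.612, 2.37)
g(1.612, 2.37) = 0.63570579968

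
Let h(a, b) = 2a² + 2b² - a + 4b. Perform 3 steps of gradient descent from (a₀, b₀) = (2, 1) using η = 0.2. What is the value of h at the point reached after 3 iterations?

∇h = (4a - 1, 4b + 4)
(a₁, b₁) = (2, 1) − 0.2·(7, 8) = (0.6, -0.6)
(a₂, b₂) = (0.6, -0.6) − 0.2·(1.4, 1.6) = (0.32, -0.92)
(a₃, b₃) = (0.32, -0.92) − 0.2·(0.28, 0.32) = (0.264, -0.984)
h(0.264, -0.984) = -2.124096

-2.124096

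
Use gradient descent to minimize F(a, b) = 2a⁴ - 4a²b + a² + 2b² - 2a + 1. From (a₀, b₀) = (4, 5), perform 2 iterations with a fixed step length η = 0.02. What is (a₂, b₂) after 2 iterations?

∇F = (8a³ - 8ab + 2a - 2, -4a² + 4b)
(a₁, b₁) = (4, 5) − 0.02·(358, -44) = (-3.16, 5.88)
(a₂, b₂) = (-3.16, 5.88) − 0.02·(-112.109568, -16.4224) = (-0.91780864, 6.208448)

(-0.91780864, 6.208448)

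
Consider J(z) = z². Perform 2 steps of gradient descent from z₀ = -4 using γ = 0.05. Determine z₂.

J′(z) = 2z
Step 1: J′(-4) = -8; z₁ = -4 − 0.05·(-8) = -3.6
Step 2: J′(-3.6) = -7.2; z₂ = -3.6 − 0.05·(-7.2) = -3.24

-3.24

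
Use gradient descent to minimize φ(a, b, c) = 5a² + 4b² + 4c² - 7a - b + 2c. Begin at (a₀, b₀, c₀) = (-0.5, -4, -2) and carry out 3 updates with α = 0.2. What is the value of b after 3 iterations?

1.016

∇φ = (10a - 7, 8b - 1, 8c + 2)
Step 1: at (-0.5, -4, -2), ∇φ = (-12, -33, -14) → (-0.5, -4, -2) − 0.2·(-12, -33, -14) = (1.9, 2.6, 0.8)
Step 2: at (1.9, 2.6, 0.8), ∇φ = (12, 19.8, 8.4) → (1.9, 2.6, 0.8) − 0.2·(12, 19.8, 8.4) = (-0.5, -1.36, -0.88)
Step 3: at (-0.5, -1.36, -0.88), ∇φ = (-12, -11.88, -5.04) → (-0.5, -1.36, -0.88) − 0.2·(-12, -11.88, -5.04) = (1.9, 1.016, 0.128)
b = 1.016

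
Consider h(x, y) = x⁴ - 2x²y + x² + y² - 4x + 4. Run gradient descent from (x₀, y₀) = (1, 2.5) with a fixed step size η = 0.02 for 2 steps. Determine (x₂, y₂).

∇h = (4x³ - 4xy + 2x - 4, -2x² + 2y)
(x₁, y₁) = (1, 2.5) − 0.02·(-8, 3) = (1.16, 2.44)
(x₂, y₂) = (1.16, 2.44) − 0.02·(-6.758016, 2.1888) = (1.29516032, 2.396224)

(1.29516032, 2.396224)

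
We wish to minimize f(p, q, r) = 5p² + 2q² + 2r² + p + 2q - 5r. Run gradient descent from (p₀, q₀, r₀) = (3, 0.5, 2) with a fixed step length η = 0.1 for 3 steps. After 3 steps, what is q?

-0.284

∇f = (10p + 1, 4q + 2, 4r - 5)
Step 1: at (3, 0.5, 2), ∇f = (31, 4, 3) → (3, 0.5, 2) − 0.1·(31, 4, 3) = (-0.1, 0.1, 1.7)
Step 2: at (-0.1, 0.1, 1.7), ∇f = (0, 2.4, 1.8) → (-0.1, 0.1, 1.7) − 0.1·(0, 2.4, 1.8) = (-0.1, -0.14, 1.52)
Step 3: at (-0.1, -0.14, 1.52), ∇f = (0, 1.44, 1.08) → (-0.1, -0.14, 1.52) − 0.1·(0, 1.44, 1.08) = (-0.1, -0.284, 1.412)
q = -0.284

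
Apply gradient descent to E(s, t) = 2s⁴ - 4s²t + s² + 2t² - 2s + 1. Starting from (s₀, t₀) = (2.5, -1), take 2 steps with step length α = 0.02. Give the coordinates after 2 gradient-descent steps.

∇E = (8s³ - 8st + 2s - 2, -4s² + 4t)
(s₁, t₁) = (2.5, -1) − 0.02·(148, -29) = (-0.46, -0.42)
(s₂, t₂) = (-0.46, -0.42) − 0.02·(-5.244288, -2.5264) = (-0.35511424, -0.369472)

(-0.35511424, -0.369472)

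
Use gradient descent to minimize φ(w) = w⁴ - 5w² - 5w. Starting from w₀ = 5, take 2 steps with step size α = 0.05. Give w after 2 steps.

φ′(w) = 4w³ - 10w - 5
Step 1: φ′(5) = 445; w₁ = 5 − 0.05·445 = -17.25
Step 2: φ′(-17.25) = -20364.3125; w₂ = -17.25 − 0.05·(-20364.3125) = 1000.965625

1000.965625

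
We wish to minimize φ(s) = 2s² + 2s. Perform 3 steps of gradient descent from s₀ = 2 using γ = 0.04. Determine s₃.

φ′(s) = 4s + 2
Step 1: φ′(2) = 10; s₁ = 2 − 0.04·10 = 1.6
Step 2: φ′(1.6) = 8.4; s₂ = 1.6 − 0.04·8.4 = 1.264
Step 3: φ′(1.264) = 7.056; s₃ = 1.264 − 0.04·7.056 = 0.98176

0.98176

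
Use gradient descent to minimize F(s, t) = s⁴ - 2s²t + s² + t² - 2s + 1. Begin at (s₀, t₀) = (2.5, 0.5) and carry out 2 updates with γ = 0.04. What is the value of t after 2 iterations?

∇F = (4s³ - 4st + 2s - 2, -2s² + 2t)
Step 1: at (2.5, 0.5), ∇F = (60.5, -11.5) → (2.5, 0.5) − 0.04·(60.5, -11.5) = (0.08, 0.96)
Step 2: at (0.08, 0.96), ∇F = (-2.145152, 1.9072) → (0.08, 0.96) − 0.04·(-2.145152, 1.9072) = (0.16580608, 0.883712)
t = 0.883712

0.883712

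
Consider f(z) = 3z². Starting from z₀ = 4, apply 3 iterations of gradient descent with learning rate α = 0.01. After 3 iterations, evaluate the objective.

33.113749490688

f′(z) = 6z
Step 1: f′(4) = 24; z₁ = 4 − 0.01·24 = 3.76
Step 2: f′(3.76) = 22.56; z₂ = 3.76 − 0.01·22.56 = 3.5344
Step 3: f′(3.5344) = 21.2064; z₃ = 3.5344 − 0.01·21.2064 = 3.322336
f(3.322336) = 33.113749490688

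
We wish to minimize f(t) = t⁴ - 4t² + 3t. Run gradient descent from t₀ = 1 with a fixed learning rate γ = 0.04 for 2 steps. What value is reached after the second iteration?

f′(t) = 4t³ - 8t + 3
t₁ = 1 − 0.04·(-1) = 1.04
t₂ = 1.04 − 0.04·(-0.820544) = 1.07282176

1.07282176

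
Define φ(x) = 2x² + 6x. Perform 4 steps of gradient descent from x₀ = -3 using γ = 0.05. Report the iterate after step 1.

-2.7

φ′(x) = 4x + 6
x₁ = -3 − 0.05·(-6) = -2.7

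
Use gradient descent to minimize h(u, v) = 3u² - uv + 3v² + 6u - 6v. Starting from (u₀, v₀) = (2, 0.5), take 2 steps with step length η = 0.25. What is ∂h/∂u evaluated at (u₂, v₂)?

6.71875

∇h = (6u - v + 6, -u + 6v - 6)
Step 1: at (2, 0.5), ∇h = (17.5, -5) → (2, 0.5) − 0.25·(17.5, -5) = (-2.375, 1.75)
Step 2: at (-2.375, 1.75), ∇h = (-10, 6.875) → (-2.375, 1.75) − 0.25·(-10, 6.875) = (0.125, 0.03125)
∂h/∂u at (0.125, 0.03125) = 6.71875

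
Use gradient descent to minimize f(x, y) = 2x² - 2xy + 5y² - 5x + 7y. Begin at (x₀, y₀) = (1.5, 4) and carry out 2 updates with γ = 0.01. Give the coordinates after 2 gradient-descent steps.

(1.6284, 3.1654)

∇f = (4x - 2y - 5, -2x + 10y + 7)
Step 1: at (1.5, 4), ∇f = (-7, 44) → (1.5, 4) − 0.01·(-7, 44) = (1.57, 3.56)
Step 2: at (1.57, 3.56), ∇f = (-5.84, 39.46) → (1.57, 3.56) − 0.01·(-5.84, 39.46) = (1.6284, 3.1654)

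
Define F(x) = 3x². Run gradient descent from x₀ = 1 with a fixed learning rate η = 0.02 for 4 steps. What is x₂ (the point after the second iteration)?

F′(x) = 6x
Step 1: F′(1) = 6; x₁ = 1 − 0.02·6 = 0.88
Step 2: F′(0.88) = 5.28; x₂ = 0.88 − 0.02·5.28 = 0.7744

0.7744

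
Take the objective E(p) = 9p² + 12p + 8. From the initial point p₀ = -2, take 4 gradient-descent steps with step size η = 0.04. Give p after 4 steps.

E′(p) = 18p + 12
Step 1: E′(-2) = -24; p₁ = -2 − 0.04·(-24) = -1.04
Step 2: E′(-1.04) = -6.72; p₂ = -1.04 − 0.04·(-6.72) = -0.7712
Step 3: E′(-0.7712) = -1.8816; p₃ = -0.7712 − 0.04·(-1.8816) = -0.695936
Step 4: E′(-0.695936) = -0.526848; p₄ = -0.695936 − 0.04·(-0.526848) = -0.67486208

-0.67486208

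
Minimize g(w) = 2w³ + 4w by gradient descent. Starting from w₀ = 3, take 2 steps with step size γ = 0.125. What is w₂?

-18.296875

g′(w) = 6w² + 4
Step 1: g′(3) = 58; w₁ = 3 − 0.125·58 = -4.25
Step 2: g′(-4.25) = 112.375; w₂ = -4.25 − 0.125·112.375 = -18.296875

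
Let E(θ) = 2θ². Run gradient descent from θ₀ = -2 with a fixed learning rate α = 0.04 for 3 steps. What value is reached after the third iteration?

-1.185408

E′(θ) = 4θ
Step 1: E′(-2) = -8; θ₁ = -2 − 0.04·(-8) = -1.68
Step 2: E′(-1.68) = -6.72; θ₂ = -1.68 − 0.04·(-6.72) = -1.4112
Step 3: E′(-1.4112) = -5.6448; θ₃ = -1.4112 − 0.04·(-5.6448) = -1.185408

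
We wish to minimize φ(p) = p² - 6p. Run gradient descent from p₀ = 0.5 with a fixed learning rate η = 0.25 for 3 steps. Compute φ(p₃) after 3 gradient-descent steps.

φ′(p) = 2p - 6
p₁ = 0.5 − 0.25·(-5) = 1.75
p₂ = 1.75 − 0.25·(-2.5) = 2.375
p₃ = 2.375 − 0.25·(-1.25) = 2.6875
φ(2.6875) = -8.90234375

-8.90234375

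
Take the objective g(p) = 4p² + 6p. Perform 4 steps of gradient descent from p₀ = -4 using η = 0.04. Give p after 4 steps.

-1.44489472

g′(p) = 8p + 6
p₁ = -4 − 0.04·(-26) = -2.96
p₂ = -2.96 − 0.04·(-17.68) = -2.2528
p₃ = -2.2528 − 0.04·(-12.0224) = -1.771904
p₄ = -1.771904 − 0.04·(-8.175232) = -1.44489472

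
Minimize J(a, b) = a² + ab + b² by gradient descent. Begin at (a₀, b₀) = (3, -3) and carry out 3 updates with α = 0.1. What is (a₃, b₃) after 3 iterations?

(2.187, -2.187)

∇J = (2a + b, a + 2b)
(a₁, b₁) = (3, -3) − 0.1·(3, -3) = (2.7, -2.7)
(a₂, b₂) = (2.7, -2.7) − 0.1·(2.7, -2.7) = (2.43, -2.43)
(a₃, b₃) = (2.43, -2.43) − 0.1·(2.43, -2.43) = (2.187, -2.187)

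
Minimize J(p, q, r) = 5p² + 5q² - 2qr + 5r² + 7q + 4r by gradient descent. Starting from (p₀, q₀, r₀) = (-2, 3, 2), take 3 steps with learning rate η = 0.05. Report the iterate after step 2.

(-0.5, 0.435, 0.485)

∇J = (10p, 10q - 2r + 7, -2q + 10r + 4)
Step 1: at (-2, 3, 2), ∇J = (-20, 33, 18) → (-2, 3, 2) − 0.05·(-20, 33, 18) = (-1, 1.35, 1.1)
Step 2: at (-1, 1.35, 1.1), ∇J = (-10, 18.3, 12.3) → (-1, 1.35, 1.1) − 0.05·(-10, 18.3, 12.3) = (-0.5, 0.435, 0.485)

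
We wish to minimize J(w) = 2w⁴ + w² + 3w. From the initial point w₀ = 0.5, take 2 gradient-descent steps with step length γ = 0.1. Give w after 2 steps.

J′(w) = 8w³ + 2w + 3
w₁ = 0.5 − 0.1·5 = 0
w₂ = 0 − 0.1·3 = -0.3

-0.3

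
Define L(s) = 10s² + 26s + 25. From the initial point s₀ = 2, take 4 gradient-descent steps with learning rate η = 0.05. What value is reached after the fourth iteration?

-1.3

L′(s) = 20s + 26
Step 1: L′(2) = 66; s₁ = 2 − 0.05·66 = -1.3
Step 2: L′(-1.3) = 0; s₂ = -1.3 − 0.05·0 = -1.3
Step 3: L′(-1.3) = 0; s₃ = -1.3 − 0.05·0 = -1.3
Step 4: L′(-1.3) = 0; s₄ = -1.3 − 0.05·0 = -1.3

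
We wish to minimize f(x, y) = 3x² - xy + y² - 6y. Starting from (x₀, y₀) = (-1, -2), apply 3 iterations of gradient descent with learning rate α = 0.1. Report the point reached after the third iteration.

(-0.174, 0.293)

∇f = (6x - y, -x + 2y - 6)
Step 1: at (-1, -2), ∇f = (-4, -9) → (-1, -2) − 0.1·(-4, -9) = (-0.6, -1.1)
Step 2: at (-0.6, -1.1), ∇f = (-2.5, -7.6) → (-0.6, -1.1) − 0.1·(-2.5, -7.6) = (-0.35, -0.34)
Step 3: at (-0.35, -0.34), ∇f = (-1.76, -6.33) → (-0.35, -0.34) − 0.1·(-1.76, -6.33) = (-0.174, 0.293)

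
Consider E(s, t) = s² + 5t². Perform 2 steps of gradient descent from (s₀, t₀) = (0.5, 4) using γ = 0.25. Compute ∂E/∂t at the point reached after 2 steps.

∇E = (2s, 10t)
(s₁, t₁) = (0.5, 4) − 0.25·(1, 40) = (0.25, -6)
(s₂, t₂) = (0.25, -6) − 0.25·(0.5, -60) = (0.125, 9)
∂E/∂t at (0.125, 9) = 90

90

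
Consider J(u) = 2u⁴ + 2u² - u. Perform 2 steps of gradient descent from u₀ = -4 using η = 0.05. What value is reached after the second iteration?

J′(u) = 8u³ + 4u - 1
Step 1: J′(-4) = -529; u₁ = -4 − 0.05·(-529) = 22.45
Step 2: J′(22.45) = 90607.649; u₂ = 22.45 − 0.05·90607.649 = -4507.93245

-4507.93245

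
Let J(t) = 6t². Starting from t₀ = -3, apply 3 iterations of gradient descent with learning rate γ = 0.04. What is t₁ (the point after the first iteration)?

J′(t) = 12t
t₁ = -3 − 0.04·(-36) = -1.56

-1.56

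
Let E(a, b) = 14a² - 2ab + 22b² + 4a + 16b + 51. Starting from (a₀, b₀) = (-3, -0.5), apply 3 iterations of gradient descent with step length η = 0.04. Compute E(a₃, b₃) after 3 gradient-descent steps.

∇E = (28a - 2b + 4, -2a + 44b + 16)
(a₁, b₁) = (-3, -0.5) − 0.04·(-79, 0) = (0.16, -0.5)
(a₂, b₂) = (0.16, -0.5) − 0.04·(9.48, -6.32) = (-0.2192, -0.2472)
(a₃, b₃) = (-0.2192, -0.2472) − 0.04·(-1.6432, 5.5616) = (-0.153472, -0.469664)
E(-0.153472, -0.469664) = 47.909932623872

47.909932623872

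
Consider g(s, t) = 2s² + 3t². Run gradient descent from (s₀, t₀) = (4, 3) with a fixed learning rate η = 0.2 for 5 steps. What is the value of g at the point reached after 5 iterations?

∇g = (4s, 6t)
Step 1: at (4, 3), ∇g = (16, 18) → (4, 3) − 0.2·(16, 18) = (0.8, -0.6)
Step 2: at (0.8, -0.6), ∇g = (3.2, -3.6) → (0.8, -0.6) − 0.2·(3.2, -3.6) = (0.16, 0.12)
Step 3: at (0.16, 0.12), ∇g = (0.64, 0.72) → (0.16, 0.12) − 0.2·(0.64, 0.72) = (0.032, -0.024)
Step 4: at (0.032, -0.024), ∇g = (0.128, -0.144) → (0.032, -0.024) − 0.2·(0.128, -0.144) = (0.0064, 0.0048)
Step 5: at (0.0064, 0.0048), ∇g = (0.0256, 0.0288) → (0.0064, 0.0048) − 0.2·(0.0256, 0.0288) = (0.00128, -0.00096)
g(0.00128, -0.00096) = 0.0000060416

0.0000060416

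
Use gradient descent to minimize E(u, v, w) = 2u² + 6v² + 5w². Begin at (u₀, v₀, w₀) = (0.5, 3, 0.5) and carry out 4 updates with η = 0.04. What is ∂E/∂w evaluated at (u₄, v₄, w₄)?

0.648

∇E = (4u, 12v, 10w)
(u₁, v₁, w₁) = (0.5, 3, 0.5) − 0.04·(2, 36, 5) = (0.42, 1.56, 0.3)
(u₂, v₂, w₂) = (0.42, 1.56, 0.3) − 0.04·(1.68, 18.72, 3) = (0.3528, 0.8112, 0.18)
(u₃, v₃, w₃) = (0.3528, 0.8112, 0.18) − 0.04·(1.4112, 9.7344, 1.8) = (0.296352, 0.421824, 0.108)
(u₄, v₄, w₄) = (0.296352, 0.421824, 0.108) − 0.04·(1.185408, 5.061888, 1.08) = (0.24893568, 0.21934848, 0.0648)
∂E/∂w at (0.24893568, 0.21934848, 0.0648) = 0.648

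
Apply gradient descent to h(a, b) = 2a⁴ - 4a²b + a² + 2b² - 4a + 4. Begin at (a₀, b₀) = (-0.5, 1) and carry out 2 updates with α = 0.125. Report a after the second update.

∇h = (8a³ - 8ab + 2a - 4, -4a² + 4b)
(a₁, b₁) = (-0.5, 1) − 0.125·(-2, 3) = (-0.25, 0.625)
(a₂, b₂) = (-0.25, 0.625) − 0.125·(-3.375, 2.25) = (0.171875, 0.34375)
a = 0.171875

0.171875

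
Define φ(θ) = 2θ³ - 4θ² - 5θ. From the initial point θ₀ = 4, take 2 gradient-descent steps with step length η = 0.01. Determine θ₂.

3.035114

φ′(θ) = 6θ² - 8θ - 5
Step 1: φ′(4) = 59; θ₁ = 4 − 0.01·59 = 3.41
Step 2: φ′(3.41) = 37.4886; θ₂ = 3.41 − 0.01·37.4886 = 3.035114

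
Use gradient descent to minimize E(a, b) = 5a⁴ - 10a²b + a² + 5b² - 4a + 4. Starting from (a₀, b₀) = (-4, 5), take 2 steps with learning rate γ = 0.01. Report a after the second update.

-12.9550976

∇E = (20a³ - 20ab + 2a - 4, -10a² + 10b)
Step 1: at (-4, 5), ∇E = (-892, -110) → (-4, 5) − 0.01·(-892, -110) = (4.92, 6.1)
Step 2: at (4.92, 6.1), ∇E = (1787.50976, -181.064) → (4.92, 6.1) − 0.01·(1787.50976, -181.064) = (-12.9550976, 7.91064)
a = -12.9550976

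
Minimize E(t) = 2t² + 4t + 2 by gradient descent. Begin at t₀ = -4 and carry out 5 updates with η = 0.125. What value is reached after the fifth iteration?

E′(t) = 4t + 4
t₁ = -4 − 0.125·(-12) = -2.5
t₂ = -2.5 − 0.125·(-6) = -1.75
t₃ = -1.75 − 0.125·(-3) = -1.375
t₄ = -1.375 − 0.125·(-1.5) = -1.1875
t₅ = -1.1875 − 0.125·(-0.75) = -1.09375

-1.09375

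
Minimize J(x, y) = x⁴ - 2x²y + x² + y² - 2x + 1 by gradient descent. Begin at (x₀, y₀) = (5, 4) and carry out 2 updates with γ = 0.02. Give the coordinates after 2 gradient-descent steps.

∇J = (4x³ - 4xy + 2x - 2, -2x² + 2y)
Step 1: at (5, 4), ∇J = (428, -42) → (5, 4) − 0.02·(428, -42) = (-3.56, 4.84)
Step 2: at (-3.56, 4.84), ∇J = (-120.670464, -15.6672) → (-3.56, 4.84) − 0.02·(-120.670464, -15.6672) = (-1.14659072, 5.153344)

(-1.14659072, 5.153344)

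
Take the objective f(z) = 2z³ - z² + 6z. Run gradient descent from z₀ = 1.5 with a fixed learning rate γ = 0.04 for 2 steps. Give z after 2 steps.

0.497856

f′(z) = 6z² - 2z + 6
Step 1: f′(1.5) = 16.5; z₁ = 1.5 − 0.04·16.5 = 0.84
Step 2: f′(0.84) = 8.5536; z₂ = 0.84 − 0.04·8.5536 = 0.497856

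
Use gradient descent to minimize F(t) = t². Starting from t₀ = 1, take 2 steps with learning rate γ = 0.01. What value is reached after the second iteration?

F′(t) = 2t
t₁ = 1 − 0.01·2 = 0.98
t₂ = 0.98 − 0.01·1.96 = 0.9604

0.9604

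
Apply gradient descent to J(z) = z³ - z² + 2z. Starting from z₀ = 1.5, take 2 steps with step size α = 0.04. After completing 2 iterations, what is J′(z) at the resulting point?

3.421050584112

J′(z) = 3z² - 2z + 2
z₁ = 1.5 − 0.04·5.75 = 1.27
z₂ = 1.27 − 0.04·4.2987 = 1.098052
J′(z) at (1.098052) = 3.421050584112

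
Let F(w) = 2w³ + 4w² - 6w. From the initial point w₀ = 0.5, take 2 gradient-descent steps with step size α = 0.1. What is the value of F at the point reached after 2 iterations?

-1.75851795175

F′(w) = 6w² + 8w - 6
w₁ = 0.5 − 0.1·(-0.5) = 0.55
w₂ = 0.55 − 0.1·0.215 = 0.5285
F(0.5285) = -1.75851795175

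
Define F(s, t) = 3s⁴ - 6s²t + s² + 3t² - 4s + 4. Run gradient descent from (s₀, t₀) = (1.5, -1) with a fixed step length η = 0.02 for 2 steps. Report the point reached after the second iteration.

∇F = (12s³ - 12st + 2s - 4, -6s² + 6t)
(s₁, t₁) = (1.5, -1) − 0.02·(57.5, -19.5) = (0.35, -0.61)
(s₂, t₂) = (0.35, -0.61) − 0.02·(-0.2235, -4.395) = (0.35447, -0.5221)

(0.35447, -0.5221)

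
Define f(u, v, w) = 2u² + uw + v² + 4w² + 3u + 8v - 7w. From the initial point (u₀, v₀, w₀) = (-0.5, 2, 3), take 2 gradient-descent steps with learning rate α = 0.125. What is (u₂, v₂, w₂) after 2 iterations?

∇f = (4u + w + 3, 2v + 8, u + 8w - 7)
Step 1: at (-0.5, 2, 3), ∇f = (4, 12, 16.5) → (-0.5, 2, 3) − 0.125·(4, 12, 16.5) = (-1, 0.5, 0.9375)
Step 2: at (-1, 0.5, 0.9375), ∇f = (-0.0625, 9, -0.5) → (-1, 0.5, 0.9375) − 0.125·(-0.0625, 9, -0.5) = (-0.9921875, -0.625, 1)

(-0.9921875, -0.625, 1)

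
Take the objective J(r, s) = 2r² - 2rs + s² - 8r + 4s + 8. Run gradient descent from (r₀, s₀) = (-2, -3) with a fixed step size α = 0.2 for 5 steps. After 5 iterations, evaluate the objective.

∇J = (4r - 2s - 8, -2r + 2s + 4)
Step 1: at (-2, -3), ∇J = (-10, 2) → (-2, -3) − 0.2·(-10, 2) = (0, -3.4)
Step 2: at (0, -3.4), ∇J = (-1.2, -2.8) → (0, -3.4) − 0.2·(-1.2, -2.8) = (0.24, -2.84)
Step 3: at (0.24, -2.84), ∇J = (-1.36, -2.16) → (0.24, -2.84) − 0.2·(-1.36, -2.16) = (0.512, -2.408)
Step 4: at (0.512, -2.408), ∇J = (-1.136, -1.84) → (0.512, -2.408) − 0.2·(-1.136, -1.84) = (0.7392, -2.04)
Step 5: at (0.7392, -2.04), ∇J = (-0.9632, -1.5584) → (0.7392, -2.04) − 0.2·(-0.9632, -1.5584) = (0.93184, -1.72832)
J(0.93184, -1.72832) = 1.5767770112

1.5767770112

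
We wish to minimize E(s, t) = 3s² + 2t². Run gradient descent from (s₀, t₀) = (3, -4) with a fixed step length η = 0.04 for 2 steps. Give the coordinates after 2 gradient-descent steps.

∇E = (6s, 4t)
(s₁, t₁) = (3, -4) − 0.04·(18, -16) = (2.28, -3.36)
(s₂, t₂) = (2.28, -3.36) − 0.04·(13.68, -13.44) = (1.7328, -2.8224)

(1.7328, -2.8224)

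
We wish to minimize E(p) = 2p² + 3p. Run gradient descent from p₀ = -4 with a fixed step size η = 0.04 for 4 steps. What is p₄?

E′(p) = 4p + 3
Step 1: E′(-4) = -13; p₁ = -4 − 0.04·(-13) = -3.48
Step 2: E′(-3.48) = -10.92; p₂ = -3.48 − 0.04·(-10.92) = -3.0432
Step 3: E′(-3.0432) = -9.1728; p₃ = -3.0432 − 0.04·(-9.1728) = -2.676288
Step 4: E′(-2.676288) = -7.705152; p₄ = -2.676288 − 0.04·(-7.705152) = -2.36808192

-2.36808192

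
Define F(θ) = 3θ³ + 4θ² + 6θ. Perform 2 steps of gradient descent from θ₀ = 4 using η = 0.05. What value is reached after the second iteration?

F′(θ) = 9θ² + 8θ + 6
θ₁ = 4 − 0.05·182 = -5.1
θ₂ = -5.1 − 0.05·199.29 = -15.0645

-15.0645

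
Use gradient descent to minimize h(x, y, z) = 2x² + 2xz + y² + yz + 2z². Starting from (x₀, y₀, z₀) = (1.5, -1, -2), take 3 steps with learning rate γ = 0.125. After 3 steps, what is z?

-0.64453125

∇h = (4x + 2z, 2y + z, 2x + y + 4z)
(x₁, y₁, z₁) = (1.5, -1, -2) − 0.125·(2, -4, -6) = (1.25, -0.5, -1.25)
(x₂, y₂, z₂) = (1.25, -0.5, -1.25) − 0.125·(2.5, -2.25, -3) = (0.9375, -0.21875, -0.875)
(x₃, y₃, z₃) = (0.9375, -0.21875, -0.875) − 0.125·(2, -1.3125, -1.84375) = (0.6875, -0.0546875, -0.64453125)
z = -0.64453125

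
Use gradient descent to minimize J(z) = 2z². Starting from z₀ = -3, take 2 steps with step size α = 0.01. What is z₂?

J′(z) = 4z
z₁ = -3 − 0.01·(-12) = -2.88
z₂ = -2.88 − 0.01·(-11.52) = -2.7648

-2.7648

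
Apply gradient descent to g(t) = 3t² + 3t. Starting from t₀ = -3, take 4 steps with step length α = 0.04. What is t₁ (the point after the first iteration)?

-2.4

g′(t) = 6t + 3
Step 1: g′(-3) = -15; t₁ = -3 − 0.04·(-15) = -2.4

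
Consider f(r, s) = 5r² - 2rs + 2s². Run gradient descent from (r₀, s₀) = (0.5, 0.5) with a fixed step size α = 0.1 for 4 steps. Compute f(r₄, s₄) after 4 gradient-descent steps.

0.02391104

∇f = (10r - 2s, -2r + 4s)
(r₁, s₁) = (0.5, 0.5) − 0.1·(4, 1) = (0.1, 0.4)
(r₂, s₂) = (0.1, 0.4) − 0.1·(0.2, 1.4) = (0.08, 0.26)
(r₃, s₃) = (0.08, 0.26) − 0.1·(0.28, 0.88) = (0.052, 0.172)
(r₄, s₄) = (0.052, 0.172) − 0.1·(0.176, 0.584) = (0.0344, 0.1136)
f(0.0344, 0.1136) = 0.02391104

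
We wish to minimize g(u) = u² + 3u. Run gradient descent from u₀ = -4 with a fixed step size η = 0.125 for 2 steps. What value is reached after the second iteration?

-2.90625

g′(u) = 2u + 3
Step 1: g′(-4) = -5; u₁ = -4 − 0.125·(-5) = -3.375
Step 2: g′(-3.375) = -3.75; u₂ = -3.375 − 0.125·(-3.75) = -2.90625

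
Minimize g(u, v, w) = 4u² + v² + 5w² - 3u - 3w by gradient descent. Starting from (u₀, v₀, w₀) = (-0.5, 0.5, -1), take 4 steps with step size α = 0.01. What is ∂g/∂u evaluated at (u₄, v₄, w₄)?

∇g = (8u - 3, 2v, 10w - 3)
(u₁, v₁, w₁) = (-0.5, 0.5, -1) − 0.01·(-7, 1, -13) = (-0.43, 0.49, -0.87)
(u₂, v₂, w₂) = (-0.43, 0.49, -0.87) − 0.01·(-6.44, 0.98, -11.7) = (-0.3656, 0.4802, -0.753)
(u₃, v₃, w₃) = (-0.3656, 0.4802, -0.753) − 0.01·(-5.9248, 0.9604, -10.53) = (-0.306352, 0.470596, -0.6477)
(u₄, v₄, w₄) = (-0.306352, 0.470596, -0.6477) − 0.01·(-5.450816, 0.941192, -9.477) = (-0.25184384, 0.46118408, -0.55293)
∂g/∂u at (-0.25184384, 0.46118408, -0.55293) = -5.01475072

-5.01475072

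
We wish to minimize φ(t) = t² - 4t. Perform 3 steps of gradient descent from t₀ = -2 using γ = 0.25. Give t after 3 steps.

φ′(t) = 2t - 4
t₁ = -2 − 0.25·(-8) = 0
t₂ = 0 − 0.25·(-4) = 1
t₃ = 1 − 0.25·(-2) = 1.5

1.5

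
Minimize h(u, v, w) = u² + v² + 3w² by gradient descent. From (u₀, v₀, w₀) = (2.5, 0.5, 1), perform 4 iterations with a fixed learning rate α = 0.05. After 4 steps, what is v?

∇h = (2u, 2v, 6w)
Step 1: at (2.5, 0.5, 1), ∇h = (5, 1, 6) → (2.5, 0.5, 1) − 0.05·(5, 1, 6) = (2.25, 0.45, 0.7)
Step 2: at (2.25, 0.45, 0.7), ∇h = (4.5, 0.9, 4.2) → (2.25, 0.45, 0.7) − 0.05·(4.5, 0.9, 4.2) = (2.025, 0.405, 0.49)
Step 3: at (2.025, 0.405, 0.49), ∇h = (4.05, 0.81, 2.94) → (2.025, 0.405, 0.49) − 0.05·(4.05, 0.81, 2.94) = (1.8225, 0.3645, 0.343)
Step 4: at (1.8225, 0.3645, 0.343), ∇h = (3.645, 0.729, 2.058) → (1.8225, 0.3645, 0.343) − 0.05·(3.645, 0.729, 2.058) = (1.64025, 0.32805, 0.2401)
v = 0.32805

0.32805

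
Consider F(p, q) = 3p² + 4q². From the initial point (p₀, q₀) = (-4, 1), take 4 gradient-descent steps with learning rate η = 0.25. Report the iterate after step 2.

(-1, 1)

∇F = (6p, 8q)
(p₁, q₁) = (-4, 1) − 0.25·(-24, 8) = (2, -1)
(p₂, q₂) = (2, -1) − 0.25·(12, -8) = (-1, 1)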